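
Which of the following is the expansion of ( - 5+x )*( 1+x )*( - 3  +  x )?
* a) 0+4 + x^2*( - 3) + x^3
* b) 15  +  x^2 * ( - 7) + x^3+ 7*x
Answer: b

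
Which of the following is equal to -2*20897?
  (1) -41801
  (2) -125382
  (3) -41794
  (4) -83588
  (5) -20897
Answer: 3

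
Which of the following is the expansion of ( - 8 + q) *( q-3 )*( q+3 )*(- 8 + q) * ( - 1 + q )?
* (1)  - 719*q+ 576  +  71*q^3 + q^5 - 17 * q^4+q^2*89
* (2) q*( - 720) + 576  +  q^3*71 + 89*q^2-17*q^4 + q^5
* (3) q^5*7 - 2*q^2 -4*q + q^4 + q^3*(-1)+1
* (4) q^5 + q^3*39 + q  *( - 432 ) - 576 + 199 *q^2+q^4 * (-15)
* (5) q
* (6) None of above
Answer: 2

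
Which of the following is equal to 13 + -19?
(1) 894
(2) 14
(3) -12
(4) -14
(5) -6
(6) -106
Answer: 5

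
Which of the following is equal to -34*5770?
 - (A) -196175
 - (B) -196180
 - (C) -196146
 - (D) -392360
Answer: B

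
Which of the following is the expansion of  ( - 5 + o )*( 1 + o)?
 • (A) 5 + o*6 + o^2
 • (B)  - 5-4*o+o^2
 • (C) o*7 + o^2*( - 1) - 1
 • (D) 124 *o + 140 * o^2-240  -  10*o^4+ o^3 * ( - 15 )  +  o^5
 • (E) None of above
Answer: B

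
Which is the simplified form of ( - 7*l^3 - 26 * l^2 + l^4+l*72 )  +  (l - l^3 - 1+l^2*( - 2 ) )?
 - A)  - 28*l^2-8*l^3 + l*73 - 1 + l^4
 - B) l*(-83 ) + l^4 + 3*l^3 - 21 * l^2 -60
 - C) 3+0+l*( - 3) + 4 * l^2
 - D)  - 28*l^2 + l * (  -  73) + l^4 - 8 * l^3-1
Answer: A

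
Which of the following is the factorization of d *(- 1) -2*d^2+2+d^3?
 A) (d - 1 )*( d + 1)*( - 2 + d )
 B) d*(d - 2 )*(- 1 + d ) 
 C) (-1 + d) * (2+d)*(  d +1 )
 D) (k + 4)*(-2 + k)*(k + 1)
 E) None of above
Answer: A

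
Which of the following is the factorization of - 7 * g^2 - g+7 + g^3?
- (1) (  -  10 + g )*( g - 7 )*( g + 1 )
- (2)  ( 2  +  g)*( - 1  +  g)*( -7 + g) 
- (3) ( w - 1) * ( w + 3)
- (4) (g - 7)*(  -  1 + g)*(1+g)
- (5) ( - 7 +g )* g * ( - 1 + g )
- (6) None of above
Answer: 4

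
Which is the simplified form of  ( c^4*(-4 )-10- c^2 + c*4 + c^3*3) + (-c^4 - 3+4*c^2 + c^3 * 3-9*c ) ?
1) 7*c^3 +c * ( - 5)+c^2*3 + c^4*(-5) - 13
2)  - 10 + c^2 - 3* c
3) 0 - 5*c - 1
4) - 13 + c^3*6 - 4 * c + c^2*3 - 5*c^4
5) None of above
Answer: 5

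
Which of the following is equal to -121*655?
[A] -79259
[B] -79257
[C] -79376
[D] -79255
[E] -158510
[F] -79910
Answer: D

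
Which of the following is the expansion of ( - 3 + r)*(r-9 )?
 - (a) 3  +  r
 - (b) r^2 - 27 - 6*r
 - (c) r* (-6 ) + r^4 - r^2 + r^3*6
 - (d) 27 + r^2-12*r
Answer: d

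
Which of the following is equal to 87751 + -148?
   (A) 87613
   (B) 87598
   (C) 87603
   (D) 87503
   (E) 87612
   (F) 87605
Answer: C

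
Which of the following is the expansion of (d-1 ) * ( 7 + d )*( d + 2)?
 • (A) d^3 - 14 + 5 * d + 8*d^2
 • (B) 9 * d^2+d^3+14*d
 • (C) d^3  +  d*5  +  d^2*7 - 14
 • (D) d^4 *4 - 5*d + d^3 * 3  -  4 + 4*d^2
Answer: A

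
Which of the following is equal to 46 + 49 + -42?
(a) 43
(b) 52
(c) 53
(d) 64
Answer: c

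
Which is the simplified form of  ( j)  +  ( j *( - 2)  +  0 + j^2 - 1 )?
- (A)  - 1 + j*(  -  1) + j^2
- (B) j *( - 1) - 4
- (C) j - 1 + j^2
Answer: A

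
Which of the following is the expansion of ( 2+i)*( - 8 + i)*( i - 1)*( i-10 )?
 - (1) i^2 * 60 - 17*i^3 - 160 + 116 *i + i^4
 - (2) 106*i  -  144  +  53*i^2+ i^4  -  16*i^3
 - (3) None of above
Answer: 1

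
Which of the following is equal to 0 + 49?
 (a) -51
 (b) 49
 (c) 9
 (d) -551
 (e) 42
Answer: b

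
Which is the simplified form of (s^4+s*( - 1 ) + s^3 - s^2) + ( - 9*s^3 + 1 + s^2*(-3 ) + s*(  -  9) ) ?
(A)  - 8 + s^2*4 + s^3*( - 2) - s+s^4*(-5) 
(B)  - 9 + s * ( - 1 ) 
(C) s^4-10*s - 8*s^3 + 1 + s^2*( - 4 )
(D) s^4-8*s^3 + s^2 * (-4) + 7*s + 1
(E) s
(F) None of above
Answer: C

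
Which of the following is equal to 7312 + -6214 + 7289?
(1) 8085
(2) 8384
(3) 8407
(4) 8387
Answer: 4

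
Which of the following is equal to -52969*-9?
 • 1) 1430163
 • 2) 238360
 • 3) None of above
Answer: 3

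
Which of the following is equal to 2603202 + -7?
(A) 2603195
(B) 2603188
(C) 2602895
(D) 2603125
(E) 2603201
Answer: A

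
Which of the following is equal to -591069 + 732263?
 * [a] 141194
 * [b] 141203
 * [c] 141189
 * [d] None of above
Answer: a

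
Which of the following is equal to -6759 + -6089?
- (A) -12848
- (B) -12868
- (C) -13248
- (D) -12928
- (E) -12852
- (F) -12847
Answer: A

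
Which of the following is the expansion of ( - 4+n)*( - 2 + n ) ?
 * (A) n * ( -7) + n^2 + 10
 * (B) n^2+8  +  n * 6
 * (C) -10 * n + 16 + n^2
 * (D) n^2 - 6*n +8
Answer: D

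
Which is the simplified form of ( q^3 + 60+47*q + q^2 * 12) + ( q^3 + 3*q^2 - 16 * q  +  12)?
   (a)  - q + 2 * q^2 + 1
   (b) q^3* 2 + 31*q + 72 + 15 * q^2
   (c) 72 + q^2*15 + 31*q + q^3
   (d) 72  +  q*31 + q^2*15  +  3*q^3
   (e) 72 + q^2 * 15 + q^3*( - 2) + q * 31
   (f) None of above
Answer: b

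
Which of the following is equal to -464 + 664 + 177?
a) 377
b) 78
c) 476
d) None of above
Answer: a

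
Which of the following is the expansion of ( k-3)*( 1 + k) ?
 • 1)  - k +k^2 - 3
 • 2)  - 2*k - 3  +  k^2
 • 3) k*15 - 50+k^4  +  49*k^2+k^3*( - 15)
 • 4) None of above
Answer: 2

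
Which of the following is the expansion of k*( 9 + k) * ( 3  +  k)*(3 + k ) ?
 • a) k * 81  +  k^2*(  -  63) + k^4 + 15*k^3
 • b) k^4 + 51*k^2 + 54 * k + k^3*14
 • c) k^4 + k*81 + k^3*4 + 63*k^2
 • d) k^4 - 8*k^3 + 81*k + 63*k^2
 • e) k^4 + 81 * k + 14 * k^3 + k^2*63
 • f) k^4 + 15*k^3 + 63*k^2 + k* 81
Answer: f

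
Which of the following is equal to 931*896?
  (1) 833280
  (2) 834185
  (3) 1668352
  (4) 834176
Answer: 4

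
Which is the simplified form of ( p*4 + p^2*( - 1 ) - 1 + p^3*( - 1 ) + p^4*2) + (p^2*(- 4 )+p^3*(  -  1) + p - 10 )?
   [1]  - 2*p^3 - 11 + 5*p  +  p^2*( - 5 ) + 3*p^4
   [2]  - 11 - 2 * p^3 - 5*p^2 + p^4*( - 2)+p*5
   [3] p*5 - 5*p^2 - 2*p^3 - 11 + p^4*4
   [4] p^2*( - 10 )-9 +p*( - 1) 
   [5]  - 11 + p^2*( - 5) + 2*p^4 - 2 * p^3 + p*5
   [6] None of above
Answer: 5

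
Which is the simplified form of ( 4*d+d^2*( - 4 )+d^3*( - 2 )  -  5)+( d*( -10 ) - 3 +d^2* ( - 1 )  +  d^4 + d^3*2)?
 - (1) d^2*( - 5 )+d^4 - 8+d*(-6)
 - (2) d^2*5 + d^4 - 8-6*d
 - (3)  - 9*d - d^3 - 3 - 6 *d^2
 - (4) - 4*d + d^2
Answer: 1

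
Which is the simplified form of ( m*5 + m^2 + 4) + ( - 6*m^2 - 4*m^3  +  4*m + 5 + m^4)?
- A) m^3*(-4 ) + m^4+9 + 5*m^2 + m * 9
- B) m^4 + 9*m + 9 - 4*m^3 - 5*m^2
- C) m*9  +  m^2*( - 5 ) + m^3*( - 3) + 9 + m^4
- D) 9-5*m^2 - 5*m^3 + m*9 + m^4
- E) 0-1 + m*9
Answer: B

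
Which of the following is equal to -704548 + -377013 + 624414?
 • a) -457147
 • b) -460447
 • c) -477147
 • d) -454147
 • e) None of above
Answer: a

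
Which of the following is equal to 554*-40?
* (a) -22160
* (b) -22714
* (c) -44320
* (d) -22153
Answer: a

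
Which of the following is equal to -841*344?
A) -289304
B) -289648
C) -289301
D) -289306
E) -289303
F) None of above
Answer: A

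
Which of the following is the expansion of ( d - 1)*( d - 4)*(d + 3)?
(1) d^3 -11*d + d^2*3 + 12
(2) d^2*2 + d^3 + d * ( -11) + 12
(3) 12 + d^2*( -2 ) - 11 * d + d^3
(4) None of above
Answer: 3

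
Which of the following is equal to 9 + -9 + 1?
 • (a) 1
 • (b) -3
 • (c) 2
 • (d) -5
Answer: a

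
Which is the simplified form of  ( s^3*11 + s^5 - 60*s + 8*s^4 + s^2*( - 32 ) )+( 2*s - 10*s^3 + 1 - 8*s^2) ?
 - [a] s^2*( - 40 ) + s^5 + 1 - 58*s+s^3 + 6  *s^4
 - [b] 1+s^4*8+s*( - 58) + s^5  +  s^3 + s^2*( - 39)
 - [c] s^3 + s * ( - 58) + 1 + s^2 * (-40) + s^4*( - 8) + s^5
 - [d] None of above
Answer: d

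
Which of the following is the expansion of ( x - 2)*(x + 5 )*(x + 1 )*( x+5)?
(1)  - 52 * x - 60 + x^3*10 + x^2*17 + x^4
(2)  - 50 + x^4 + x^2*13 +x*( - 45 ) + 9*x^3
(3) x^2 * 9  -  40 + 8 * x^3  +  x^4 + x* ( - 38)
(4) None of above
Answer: 2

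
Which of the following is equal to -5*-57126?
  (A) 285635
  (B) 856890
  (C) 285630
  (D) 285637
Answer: C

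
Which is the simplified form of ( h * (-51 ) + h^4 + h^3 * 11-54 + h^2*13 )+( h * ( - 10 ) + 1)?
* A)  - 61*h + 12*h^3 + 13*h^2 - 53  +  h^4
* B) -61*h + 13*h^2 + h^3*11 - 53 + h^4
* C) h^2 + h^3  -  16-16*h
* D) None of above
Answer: B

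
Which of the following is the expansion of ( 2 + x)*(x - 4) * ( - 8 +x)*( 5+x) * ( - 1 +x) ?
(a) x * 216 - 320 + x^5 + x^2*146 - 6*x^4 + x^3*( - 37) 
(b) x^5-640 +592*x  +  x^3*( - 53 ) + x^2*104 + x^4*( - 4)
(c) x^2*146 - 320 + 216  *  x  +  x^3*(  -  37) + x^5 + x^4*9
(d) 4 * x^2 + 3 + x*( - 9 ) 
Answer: a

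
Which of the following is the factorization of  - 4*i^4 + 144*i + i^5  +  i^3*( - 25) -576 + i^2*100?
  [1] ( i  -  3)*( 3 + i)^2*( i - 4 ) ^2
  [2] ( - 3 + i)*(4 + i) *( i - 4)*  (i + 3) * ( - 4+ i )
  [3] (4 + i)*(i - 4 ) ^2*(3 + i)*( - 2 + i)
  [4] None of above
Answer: 2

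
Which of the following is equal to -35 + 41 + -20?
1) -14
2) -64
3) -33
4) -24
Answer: 1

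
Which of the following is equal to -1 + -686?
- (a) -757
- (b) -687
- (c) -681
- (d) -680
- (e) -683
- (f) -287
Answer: b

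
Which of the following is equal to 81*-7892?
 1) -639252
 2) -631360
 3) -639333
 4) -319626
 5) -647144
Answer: 1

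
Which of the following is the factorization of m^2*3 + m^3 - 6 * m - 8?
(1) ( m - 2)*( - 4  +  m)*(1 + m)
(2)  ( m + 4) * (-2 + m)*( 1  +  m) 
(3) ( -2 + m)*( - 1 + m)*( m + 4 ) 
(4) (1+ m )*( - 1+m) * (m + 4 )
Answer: 2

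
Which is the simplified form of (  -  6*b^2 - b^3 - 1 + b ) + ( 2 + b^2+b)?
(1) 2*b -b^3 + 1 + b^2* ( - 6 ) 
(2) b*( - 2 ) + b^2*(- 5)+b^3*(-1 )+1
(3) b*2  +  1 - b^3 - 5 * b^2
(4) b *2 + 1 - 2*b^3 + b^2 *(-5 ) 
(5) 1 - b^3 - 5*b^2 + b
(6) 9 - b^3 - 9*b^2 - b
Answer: 3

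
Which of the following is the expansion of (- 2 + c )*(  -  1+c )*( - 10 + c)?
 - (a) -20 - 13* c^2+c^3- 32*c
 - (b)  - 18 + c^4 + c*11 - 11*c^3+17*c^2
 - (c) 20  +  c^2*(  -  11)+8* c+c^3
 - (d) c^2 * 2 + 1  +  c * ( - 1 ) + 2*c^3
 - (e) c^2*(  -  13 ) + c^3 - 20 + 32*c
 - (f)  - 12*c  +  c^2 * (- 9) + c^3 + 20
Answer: e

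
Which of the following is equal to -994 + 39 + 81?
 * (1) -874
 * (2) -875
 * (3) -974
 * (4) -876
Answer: 1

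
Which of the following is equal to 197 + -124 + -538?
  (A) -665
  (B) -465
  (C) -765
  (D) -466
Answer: B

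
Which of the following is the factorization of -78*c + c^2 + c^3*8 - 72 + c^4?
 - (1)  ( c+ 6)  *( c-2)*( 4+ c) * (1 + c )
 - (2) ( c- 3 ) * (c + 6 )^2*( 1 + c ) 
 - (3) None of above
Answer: 3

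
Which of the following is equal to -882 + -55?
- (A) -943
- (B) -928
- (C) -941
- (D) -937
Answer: D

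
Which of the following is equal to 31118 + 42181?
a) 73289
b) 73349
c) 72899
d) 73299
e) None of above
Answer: d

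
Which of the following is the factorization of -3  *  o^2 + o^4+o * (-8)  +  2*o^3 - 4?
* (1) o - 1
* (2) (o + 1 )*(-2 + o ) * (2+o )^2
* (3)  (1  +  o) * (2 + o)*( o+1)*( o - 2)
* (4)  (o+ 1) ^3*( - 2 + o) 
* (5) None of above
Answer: 3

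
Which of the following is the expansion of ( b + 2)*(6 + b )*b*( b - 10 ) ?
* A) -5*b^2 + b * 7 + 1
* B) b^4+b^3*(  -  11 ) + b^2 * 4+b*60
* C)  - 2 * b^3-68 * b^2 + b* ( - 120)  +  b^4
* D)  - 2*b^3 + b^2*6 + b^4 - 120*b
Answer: C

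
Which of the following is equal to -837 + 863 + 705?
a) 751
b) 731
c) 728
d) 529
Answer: b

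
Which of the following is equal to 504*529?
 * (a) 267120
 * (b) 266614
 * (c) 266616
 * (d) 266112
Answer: c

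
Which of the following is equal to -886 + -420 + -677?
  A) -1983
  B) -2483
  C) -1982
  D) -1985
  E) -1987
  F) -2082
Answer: A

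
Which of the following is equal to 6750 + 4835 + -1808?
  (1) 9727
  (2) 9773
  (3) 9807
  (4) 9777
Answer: 4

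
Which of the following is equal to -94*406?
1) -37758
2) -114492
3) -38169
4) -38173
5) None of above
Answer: 5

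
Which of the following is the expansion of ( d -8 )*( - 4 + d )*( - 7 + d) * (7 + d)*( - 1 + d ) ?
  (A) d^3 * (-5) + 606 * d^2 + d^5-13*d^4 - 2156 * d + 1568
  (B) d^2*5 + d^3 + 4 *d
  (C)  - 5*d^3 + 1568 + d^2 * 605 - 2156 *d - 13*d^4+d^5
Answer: C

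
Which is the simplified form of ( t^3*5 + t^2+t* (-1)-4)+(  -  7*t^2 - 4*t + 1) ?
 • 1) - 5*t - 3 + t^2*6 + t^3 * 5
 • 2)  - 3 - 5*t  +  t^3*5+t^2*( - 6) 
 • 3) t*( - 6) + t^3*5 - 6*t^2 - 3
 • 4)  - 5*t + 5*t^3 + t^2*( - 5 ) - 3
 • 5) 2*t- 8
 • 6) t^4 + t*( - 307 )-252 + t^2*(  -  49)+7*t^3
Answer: 2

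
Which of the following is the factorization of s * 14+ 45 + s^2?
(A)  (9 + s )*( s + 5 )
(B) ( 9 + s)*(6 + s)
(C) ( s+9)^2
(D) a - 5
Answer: A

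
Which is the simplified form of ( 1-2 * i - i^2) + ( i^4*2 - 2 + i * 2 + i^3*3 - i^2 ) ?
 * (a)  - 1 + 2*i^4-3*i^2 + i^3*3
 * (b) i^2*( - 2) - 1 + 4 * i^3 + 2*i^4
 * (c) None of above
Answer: c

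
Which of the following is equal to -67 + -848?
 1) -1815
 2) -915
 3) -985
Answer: 2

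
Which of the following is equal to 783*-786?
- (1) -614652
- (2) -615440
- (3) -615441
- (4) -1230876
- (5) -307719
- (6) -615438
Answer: 6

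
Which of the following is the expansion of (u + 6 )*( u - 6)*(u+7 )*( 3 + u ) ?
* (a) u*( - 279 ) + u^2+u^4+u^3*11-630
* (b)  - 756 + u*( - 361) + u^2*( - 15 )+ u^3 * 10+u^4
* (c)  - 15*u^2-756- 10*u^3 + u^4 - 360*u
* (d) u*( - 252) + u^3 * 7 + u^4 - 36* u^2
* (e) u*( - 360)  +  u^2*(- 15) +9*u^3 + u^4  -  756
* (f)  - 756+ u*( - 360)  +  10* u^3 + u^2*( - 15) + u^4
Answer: f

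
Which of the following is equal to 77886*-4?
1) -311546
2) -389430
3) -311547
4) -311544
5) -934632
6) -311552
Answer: 4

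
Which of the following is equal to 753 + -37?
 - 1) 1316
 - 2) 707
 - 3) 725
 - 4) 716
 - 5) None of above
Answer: 4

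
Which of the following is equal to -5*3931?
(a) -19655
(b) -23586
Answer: a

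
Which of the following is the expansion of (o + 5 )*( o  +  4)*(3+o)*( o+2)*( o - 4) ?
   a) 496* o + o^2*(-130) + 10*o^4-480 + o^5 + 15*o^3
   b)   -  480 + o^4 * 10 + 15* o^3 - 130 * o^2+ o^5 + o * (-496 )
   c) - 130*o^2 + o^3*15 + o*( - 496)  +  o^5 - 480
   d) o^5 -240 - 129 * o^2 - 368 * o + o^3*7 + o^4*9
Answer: b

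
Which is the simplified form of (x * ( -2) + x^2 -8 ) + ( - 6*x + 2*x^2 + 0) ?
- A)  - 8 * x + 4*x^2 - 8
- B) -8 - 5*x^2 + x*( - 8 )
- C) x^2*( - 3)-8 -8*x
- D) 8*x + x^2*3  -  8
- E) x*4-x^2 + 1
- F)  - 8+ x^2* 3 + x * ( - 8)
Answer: F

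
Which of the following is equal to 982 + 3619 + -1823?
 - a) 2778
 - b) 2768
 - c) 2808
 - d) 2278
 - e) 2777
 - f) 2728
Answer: a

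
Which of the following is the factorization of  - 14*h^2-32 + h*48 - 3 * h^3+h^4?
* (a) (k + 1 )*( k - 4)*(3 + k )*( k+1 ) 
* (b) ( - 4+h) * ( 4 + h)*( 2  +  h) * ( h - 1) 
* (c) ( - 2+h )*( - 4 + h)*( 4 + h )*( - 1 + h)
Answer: c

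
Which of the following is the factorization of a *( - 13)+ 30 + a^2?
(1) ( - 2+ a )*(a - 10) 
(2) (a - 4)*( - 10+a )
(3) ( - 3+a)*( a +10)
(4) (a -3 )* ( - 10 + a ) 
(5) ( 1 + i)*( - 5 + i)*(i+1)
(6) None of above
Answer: 4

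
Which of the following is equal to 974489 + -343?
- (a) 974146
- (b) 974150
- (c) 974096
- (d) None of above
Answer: a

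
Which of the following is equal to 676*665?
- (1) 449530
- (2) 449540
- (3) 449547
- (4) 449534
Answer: 2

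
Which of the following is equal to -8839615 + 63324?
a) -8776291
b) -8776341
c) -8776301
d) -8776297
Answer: a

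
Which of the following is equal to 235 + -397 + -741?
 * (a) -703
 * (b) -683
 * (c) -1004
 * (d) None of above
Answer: d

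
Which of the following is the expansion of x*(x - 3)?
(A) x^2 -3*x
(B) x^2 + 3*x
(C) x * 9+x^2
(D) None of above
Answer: A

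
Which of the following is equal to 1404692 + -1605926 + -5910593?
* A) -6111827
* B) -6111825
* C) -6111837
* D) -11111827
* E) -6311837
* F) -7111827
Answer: A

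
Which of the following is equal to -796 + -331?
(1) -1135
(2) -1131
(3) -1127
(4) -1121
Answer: 3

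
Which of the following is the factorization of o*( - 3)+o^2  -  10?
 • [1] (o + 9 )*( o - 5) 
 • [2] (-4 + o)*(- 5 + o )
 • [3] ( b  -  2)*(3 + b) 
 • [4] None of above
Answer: 4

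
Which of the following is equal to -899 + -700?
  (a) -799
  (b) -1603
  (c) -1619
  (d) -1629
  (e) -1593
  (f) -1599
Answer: f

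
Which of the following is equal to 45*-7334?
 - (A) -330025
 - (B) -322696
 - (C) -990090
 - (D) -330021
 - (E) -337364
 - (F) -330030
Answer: F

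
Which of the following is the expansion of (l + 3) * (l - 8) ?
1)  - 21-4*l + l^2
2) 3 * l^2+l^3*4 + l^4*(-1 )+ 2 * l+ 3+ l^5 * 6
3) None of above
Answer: 3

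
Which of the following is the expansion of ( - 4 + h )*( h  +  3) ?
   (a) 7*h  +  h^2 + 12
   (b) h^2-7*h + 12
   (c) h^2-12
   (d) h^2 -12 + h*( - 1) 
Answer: d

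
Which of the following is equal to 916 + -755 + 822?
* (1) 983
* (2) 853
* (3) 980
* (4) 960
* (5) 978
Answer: 1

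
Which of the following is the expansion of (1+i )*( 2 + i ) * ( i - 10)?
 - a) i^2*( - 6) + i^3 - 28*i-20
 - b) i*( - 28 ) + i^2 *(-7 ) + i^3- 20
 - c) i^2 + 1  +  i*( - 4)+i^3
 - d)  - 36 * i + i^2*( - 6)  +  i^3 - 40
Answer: b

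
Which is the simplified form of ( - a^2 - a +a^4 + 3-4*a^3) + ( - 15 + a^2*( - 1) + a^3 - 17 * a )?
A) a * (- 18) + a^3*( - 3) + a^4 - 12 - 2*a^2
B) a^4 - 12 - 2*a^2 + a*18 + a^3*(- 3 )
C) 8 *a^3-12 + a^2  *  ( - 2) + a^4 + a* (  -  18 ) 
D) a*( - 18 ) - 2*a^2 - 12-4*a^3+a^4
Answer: A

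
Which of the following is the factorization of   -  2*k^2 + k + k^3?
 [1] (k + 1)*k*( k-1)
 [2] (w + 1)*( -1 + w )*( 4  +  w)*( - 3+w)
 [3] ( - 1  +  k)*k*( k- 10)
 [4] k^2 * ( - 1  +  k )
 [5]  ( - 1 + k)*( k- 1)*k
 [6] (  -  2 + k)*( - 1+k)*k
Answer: 5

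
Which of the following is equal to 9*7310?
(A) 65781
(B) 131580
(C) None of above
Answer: C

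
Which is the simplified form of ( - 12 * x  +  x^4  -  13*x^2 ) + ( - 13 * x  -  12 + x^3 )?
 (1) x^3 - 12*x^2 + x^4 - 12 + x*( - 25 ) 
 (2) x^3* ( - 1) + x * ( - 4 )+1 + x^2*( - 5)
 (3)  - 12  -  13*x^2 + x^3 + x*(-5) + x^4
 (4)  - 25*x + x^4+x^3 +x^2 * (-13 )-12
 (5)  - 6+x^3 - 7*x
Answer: 4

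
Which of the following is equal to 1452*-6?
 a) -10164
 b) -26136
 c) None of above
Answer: c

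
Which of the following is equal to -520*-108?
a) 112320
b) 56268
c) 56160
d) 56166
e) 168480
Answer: c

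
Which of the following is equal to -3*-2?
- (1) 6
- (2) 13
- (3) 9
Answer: 1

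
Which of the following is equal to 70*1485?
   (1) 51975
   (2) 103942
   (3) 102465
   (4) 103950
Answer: 4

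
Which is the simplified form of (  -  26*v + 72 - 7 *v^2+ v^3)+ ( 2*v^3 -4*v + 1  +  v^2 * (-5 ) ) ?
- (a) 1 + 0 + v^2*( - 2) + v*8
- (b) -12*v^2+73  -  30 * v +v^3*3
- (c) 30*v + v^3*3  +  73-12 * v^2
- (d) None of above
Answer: b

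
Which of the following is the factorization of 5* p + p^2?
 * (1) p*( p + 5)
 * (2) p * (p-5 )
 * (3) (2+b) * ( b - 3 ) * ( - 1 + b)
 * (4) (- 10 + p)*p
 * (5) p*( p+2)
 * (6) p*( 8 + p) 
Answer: 1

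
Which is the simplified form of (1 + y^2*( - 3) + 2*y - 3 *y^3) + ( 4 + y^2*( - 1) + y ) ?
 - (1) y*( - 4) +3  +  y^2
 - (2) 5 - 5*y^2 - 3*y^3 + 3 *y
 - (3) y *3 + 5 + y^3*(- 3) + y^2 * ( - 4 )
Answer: 3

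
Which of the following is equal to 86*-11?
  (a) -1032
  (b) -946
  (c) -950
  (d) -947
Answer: b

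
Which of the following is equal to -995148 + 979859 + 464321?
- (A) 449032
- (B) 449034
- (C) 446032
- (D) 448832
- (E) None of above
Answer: A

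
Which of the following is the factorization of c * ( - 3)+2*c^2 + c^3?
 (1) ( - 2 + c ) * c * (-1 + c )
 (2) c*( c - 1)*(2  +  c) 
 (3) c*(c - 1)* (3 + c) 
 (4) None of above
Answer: 3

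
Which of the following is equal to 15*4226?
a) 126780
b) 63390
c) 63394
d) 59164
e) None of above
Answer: b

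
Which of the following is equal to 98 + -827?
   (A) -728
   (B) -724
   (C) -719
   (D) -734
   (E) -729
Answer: E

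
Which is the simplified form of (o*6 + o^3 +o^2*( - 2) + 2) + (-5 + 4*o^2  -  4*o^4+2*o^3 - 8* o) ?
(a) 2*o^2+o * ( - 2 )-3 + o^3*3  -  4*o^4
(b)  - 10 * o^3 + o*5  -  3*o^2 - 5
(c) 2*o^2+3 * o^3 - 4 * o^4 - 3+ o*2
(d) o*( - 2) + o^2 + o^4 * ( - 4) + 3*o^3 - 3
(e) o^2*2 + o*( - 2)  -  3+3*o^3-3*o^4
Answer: a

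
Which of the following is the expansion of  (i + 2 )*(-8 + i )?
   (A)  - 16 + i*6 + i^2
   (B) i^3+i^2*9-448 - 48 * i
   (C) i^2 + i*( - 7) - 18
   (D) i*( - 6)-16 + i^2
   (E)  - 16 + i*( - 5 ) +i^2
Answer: D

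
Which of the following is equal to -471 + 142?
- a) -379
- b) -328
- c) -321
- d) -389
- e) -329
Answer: e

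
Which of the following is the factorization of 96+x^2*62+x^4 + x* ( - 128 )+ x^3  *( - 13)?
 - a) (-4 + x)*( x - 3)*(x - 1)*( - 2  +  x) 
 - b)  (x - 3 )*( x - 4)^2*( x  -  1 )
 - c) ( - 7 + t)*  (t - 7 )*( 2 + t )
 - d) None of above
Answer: d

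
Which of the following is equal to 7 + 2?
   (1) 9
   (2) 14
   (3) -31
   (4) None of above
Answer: 1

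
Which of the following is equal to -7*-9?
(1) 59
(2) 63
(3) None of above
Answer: 2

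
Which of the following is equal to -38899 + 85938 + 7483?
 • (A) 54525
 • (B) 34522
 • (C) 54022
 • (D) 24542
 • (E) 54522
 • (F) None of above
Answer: E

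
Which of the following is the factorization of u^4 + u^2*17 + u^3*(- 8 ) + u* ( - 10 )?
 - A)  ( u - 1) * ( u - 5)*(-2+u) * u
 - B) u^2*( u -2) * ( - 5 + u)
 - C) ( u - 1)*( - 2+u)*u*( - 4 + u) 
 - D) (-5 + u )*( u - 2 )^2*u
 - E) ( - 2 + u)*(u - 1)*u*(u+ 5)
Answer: A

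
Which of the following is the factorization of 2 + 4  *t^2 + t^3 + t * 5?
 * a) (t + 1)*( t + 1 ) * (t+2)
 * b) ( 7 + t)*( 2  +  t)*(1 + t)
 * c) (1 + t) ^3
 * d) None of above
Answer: a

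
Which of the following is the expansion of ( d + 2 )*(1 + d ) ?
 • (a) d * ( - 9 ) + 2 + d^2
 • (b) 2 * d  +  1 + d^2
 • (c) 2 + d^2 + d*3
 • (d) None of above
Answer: c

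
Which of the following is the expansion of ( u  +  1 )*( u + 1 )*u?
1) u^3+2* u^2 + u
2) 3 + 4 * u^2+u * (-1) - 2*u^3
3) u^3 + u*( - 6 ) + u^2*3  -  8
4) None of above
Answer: 1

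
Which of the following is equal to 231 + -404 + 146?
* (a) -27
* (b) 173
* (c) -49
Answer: a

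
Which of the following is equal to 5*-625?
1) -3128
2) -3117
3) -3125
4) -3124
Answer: 3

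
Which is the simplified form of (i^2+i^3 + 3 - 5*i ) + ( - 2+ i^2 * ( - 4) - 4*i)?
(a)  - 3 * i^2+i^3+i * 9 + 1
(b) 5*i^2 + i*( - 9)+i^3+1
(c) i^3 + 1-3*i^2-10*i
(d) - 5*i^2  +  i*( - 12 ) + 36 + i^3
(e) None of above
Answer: e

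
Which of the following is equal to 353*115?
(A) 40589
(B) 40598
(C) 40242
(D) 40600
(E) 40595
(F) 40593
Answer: E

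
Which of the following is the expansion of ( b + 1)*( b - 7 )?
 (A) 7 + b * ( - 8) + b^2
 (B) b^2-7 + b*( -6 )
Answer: B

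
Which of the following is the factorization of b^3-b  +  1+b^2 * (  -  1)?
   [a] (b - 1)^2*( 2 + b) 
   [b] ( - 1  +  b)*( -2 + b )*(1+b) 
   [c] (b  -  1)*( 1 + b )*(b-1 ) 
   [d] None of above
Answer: c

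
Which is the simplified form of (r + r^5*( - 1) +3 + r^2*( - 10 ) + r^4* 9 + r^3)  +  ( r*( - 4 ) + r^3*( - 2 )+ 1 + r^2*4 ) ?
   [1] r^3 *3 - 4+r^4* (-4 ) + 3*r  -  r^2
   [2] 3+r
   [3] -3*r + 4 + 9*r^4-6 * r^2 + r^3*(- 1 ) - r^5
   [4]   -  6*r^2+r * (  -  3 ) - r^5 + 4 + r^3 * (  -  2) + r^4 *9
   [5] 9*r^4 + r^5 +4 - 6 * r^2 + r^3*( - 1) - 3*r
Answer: 3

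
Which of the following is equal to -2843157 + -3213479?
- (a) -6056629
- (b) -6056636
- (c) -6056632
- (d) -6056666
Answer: b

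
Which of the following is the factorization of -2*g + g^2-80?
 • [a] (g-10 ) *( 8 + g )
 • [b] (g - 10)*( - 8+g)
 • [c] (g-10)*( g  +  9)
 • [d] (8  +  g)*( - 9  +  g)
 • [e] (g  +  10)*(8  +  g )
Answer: a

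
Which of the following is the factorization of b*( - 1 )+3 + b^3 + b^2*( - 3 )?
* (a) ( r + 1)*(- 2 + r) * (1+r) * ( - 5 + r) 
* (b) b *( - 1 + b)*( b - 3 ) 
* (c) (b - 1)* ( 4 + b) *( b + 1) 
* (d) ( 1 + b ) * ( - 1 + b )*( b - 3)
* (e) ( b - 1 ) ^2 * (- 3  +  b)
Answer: d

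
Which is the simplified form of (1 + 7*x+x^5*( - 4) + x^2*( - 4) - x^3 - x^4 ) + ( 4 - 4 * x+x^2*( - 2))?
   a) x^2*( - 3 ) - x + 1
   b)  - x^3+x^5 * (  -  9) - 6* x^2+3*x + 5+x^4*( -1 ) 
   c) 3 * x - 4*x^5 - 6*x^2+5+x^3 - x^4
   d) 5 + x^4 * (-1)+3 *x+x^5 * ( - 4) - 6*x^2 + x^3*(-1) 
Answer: d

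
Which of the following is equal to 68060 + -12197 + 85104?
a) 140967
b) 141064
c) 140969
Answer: a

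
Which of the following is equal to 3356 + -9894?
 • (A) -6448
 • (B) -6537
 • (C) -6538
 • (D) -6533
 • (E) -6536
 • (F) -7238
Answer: C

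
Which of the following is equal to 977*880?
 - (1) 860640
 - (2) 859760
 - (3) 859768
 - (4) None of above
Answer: 2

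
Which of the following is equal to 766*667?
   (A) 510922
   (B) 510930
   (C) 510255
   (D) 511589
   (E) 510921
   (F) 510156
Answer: A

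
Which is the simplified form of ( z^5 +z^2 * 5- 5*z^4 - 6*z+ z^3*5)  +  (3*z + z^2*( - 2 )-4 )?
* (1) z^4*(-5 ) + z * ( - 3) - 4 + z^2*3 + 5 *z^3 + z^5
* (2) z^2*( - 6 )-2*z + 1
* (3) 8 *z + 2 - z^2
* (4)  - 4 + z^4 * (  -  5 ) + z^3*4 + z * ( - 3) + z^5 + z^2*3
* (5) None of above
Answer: 1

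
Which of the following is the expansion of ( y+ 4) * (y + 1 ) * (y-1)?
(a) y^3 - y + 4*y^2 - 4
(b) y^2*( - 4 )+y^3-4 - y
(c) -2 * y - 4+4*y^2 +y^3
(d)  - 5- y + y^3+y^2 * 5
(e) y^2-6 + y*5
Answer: a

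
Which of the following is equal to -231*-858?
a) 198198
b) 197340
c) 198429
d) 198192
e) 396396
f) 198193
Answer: a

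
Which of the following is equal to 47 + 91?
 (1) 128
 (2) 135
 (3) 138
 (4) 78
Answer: 3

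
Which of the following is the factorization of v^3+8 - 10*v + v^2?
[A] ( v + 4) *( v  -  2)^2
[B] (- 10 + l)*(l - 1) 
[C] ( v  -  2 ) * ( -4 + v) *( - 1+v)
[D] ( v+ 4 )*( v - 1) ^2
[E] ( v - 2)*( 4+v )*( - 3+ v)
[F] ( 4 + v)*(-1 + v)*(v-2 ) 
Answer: F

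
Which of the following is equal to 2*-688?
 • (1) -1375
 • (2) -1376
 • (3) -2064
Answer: 2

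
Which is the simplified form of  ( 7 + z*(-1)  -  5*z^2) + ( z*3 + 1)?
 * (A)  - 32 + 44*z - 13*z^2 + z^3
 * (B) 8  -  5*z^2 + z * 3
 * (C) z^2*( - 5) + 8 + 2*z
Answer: C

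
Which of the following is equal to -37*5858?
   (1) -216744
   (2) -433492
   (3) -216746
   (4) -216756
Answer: 3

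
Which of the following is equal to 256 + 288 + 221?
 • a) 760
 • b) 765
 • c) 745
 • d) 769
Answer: b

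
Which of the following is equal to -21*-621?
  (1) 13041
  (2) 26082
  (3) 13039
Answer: 1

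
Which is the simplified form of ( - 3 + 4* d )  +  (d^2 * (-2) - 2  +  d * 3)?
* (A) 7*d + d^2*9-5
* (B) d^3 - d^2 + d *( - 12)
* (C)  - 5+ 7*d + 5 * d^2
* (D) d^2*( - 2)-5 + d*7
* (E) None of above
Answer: D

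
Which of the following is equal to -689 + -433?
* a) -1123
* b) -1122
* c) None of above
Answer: b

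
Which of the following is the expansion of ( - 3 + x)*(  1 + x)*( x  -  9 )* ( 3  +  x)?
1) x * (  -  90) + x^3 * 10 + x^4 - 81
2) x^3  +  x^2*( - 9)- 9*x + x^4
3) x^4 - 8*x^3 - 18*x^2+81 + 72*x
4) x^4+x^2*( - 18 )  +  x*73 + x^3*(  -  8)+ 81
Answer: 3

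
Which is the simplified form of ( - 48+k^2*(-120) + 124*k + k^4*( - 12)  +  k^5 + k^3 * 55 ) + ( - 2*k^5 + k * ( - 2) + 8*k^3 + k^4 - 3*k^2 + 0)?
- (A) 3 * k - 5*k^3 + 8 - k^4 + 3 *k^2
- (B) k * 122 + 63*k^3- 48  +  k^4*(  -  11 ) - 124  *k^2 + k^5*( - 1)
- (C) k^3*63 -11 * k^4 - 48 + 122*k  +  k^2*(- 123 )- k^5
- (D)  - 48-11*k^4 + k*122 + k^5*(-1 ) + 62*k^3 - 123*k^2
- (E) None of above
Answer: C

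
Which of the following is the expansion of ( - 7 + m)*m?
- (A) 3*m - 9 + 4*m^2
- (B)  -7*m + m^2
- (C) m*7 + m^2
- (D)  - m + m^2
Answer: B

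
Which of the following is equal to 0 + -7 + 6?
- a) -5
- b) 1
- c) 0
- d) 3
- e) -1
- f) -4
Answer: e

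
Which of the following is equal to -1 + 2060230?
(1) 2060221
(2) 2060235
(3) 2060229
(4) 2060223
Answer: 3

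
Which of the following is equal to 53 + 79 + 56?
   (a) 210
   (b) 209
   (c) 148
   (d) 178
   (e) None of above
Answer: e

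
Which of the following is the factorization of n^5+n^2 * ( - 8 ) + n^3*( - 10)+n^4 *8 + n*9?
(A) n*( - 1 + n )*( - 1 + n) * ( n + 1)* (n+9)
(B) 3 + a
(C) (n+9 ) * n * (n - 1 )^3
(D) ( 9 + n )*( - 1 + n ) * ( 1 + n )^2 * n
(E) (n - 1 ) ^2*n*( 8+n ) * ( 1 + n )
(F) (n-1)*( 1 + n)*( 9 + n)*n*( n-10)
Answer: A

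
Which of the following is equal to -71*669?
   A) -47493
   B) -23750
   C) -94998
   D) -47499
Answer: D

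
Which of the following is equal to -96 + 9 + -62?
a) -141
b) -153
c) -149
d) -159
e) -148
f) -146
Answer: c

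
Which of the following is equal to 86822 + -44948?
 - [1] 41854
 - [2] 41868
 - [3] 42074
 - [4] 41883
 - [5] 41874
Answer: 5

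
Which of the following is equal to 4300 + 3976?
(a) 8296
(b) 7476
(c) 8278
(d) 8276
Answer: d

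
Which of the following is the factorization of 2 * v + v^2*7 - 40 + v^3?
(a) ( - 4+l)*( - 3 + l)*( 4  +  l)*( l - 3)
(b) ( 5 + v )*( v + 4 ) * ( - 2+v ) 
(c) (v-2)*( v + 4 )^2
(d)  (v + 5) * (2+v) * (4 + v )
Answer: b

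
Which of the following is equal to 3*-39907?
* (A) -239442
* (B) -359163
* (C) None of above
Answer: C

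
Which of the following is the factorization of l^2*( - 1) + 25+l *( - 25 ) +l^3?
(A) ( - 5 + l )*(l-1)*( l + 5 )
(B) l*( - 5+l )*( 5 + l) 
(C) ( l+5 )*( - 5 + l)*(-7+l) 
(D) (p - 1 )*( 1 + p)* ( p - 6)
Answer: A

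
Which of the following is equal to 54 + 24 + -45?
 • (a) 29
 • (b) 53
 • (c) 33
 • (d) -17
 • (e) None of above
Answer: c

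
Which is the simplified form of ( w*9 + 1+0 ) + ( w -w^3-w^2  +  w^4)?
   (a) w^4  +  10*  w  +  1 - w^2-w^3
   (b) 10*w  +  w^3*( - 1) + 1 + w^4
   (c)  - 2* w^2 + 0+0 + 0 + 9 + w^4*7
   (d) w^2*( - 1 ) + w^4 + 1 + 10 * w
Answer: a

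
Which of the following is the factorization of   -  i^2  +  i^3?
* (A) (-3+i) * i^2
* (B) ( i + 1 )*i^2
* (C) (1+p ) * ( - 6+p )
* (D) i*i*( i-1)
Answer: D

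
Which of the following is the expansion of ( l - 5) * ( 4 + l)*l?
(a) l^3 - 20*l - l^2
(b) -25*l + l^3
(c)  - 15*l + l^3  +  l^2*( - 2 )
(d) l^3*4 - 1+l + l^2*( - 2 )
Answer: a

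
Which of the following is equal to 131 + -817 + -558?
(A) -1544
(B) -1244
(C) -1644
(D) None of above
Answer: B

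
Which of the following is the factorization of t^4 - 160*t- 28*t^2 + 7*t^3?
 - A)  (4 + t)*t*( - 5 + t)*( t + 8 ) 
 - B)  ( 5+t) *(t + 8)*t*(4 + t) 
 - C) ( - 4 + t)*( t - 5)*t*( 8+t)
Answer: A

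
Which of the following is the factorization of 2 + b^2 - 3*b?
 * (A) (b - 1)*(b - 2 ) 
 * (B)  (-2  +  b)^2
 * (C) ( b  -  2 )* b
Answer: A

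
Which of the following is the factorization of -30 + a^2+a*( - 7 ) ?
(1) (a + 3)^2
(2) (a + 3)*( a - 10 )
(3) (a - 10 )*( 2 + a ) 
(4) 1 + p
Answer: 2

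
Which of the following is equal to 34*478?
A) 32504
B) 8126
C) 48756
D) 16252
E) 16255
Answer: D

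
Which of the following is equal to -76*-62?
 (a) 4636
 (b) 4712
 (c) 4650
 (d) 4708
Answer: b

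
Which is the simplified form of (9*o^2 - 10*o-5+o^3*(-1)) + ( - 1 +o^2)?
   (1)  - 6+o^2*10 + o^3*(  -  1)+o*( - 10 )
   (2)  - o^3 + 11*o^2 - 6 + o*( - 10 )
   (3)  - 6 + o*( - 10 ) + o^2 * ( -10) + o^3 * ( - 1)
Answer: 1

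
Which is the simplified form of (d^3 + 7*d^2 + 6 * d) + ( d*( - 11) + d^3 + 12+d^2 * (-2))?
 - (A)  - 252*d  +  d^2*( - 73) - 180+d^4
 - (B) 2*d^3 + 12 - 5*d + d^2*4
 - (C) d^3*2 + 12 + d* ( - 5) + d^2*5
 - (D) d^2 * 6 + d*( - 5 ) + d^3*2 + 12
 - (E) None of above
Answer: C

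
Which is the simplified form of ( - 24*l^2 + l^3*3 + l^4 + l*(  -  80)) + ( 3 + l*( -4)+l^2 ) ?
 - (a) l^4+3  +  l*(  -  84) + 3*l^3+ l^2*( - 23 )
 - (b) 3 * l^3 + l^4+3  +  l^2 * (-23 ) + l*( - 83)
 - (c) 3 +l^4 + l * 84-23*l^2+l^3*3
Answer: a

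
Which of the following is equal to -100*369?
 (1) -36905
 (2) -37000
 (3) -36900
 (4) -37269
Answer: 3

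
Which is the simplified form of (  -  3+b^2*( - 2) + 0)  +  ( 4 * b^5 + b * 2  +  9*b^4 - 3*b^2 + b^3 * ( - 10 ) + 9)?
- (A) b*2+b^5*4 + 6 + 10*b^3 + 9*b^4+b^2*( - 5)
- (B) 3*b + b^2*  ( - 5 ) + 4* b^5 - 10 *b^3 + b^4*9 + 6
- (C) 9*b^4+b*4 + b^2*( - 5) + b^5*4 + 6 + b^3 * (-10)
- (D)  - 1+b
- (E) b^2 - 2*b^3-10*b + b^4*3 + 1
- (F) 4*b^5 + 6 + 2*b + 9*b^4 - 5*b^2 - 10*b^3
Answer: F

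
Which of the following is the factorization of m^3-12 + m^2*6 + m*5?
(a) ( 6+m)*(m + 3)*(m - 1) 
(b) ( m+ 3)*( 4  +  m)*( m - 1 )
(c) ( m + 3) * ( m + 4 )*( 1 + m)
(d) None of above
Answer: b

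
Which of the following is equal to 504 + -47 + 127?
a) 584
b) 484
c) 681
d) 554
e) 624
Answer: a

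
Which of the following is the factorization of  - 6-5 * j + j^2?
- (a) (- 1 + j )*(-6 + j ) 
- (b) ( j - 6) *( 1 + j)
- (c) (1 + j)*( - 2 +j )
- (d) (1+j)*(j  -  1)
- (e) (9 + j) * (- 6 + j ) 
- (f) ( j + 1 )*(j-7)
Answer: b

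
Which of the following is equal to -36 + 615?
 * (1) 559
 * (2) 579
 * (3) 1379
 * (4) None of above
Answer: 2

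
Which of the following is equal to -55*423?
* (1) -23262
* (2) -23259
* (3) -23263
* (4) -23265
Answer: 4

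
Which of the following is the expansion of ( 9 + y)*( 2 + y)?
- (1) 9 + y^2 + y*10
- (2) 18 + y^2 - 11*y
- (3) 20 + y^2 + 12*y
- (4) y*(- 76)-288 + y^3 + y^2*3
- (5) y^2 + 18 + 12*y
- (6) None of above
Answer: 6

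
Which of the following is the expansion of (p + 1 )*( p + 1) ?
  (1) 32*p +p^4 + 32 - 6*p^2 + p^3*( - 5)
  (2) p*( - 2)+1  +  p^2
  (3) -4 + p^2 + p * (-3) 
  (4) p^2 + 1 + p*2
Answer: 4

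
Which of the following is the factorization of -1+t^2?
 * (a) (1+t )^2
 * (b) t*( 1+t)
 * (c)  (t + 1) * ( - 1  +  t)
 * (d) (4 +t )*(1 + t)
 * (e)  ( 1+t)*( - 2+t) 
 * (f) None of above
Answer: c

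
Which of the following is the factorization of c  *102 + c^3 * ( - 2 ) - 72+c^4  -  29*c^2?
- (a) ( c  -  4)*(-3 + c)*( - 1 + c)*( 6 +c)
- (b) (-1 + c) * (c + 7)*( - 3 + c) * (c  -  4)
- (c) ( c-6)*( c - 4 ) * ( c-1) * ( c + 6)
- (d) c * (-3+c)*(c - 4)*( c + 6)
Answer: a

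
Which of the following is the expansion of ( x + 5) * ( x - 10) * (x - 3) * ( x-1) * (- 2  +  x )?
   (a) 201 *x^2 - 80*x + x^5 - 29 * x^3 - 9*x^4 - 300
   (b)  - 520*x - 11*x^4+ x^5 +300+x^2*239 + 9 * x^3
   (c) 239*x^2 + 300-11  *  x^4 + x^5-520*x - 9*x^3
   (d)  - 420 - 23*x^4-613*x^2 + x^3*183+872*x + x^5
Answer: c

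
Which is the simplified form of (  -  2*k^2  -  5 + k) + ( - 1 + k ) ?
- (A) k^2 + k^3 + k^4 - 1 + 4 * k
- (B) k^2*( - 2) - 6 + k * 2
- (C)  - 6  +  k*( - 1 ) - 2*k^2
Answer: B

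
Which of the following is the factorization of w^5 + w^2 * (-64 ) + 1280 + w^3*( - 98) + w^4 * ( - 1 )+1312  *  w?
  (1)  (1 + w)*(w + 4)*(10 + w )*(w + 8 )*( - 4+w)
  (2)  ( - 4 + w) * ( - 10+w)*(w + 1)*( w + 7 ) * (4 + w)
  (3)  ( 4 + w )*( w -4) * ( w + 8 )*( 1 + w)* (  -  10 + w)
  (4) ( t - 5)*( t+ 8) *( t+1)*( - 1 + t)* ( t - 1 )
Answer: 3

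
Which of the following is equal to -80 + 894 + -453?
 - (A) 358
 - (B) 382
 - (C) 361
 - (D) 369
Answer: C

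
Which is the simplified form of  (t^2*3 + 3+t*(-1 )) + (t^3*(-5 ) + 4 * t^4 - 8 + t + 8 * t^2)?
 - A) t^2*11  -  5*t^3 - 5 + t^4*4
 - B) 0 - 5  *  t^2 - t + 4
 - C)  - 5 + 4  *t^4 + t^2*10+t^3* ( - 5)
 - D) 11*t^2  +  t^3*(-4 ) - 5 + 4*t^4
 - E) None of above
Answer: A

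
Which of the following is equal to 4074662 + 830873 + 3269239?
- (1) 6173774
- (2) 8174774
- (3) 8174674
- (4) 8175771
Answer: 2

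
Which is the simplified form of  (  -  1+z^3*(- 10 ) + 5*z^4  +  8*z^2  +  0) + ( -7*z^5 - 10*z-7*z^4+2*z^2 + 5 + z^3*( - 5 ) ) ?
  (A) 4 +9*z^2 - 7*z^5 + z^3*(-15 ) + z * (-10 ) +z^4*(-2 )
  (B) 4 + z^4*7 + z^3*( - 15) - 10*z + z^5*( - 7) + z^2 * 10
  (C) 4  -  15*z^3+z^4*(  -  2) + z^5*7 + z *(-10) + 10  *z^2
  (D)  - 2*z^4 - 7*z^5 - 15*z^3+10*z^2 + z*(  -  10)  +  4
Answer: D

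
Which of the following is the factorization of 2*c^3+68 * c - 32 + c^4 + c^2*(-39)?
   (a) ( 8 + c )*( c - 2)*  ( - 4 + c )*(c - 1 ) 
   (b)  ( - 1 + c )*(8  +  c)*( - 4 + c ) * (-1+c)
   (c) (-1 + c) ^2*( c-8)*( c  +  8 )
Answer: b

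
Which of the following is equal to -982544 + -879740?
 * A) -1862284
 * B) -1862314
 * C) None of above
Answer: A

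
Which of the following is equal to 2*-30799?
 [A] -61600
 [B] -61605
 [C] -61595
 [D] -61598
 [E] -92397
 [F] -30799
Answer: D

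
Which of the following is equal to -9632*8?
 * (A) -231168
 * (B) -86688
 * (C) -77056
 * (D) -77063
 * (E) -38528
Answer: C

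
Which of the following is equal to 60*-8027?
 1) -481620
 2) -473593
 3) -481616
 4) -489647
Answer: 1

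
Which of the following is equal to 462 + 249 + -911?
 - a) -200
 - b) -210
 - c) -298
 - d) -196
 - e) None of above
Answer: a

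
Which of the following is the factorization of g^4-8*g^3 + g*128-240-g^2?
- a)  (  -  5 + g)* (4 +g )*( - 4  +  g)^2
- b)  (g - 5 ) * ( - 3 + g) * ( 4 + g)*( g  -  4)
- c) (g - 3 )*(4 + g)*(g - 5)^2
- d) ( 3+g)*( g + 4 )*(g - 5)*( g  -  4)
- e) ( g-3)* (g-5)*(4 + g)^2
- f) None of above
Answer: b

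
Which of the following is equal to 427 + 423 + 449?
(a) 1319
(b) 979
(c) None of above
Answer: c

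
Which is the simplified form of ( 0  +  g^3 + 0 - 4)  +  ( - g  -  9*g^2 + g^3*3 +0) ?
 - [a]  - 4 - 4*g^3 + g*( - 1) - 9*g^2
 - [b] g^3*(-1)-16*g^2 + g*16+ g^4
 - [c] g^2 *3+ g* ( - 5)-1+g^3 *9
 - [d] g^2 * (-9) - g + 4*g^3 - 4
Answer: d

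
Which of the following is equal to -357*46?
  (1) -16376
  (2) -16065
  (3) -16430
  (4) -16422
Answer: 4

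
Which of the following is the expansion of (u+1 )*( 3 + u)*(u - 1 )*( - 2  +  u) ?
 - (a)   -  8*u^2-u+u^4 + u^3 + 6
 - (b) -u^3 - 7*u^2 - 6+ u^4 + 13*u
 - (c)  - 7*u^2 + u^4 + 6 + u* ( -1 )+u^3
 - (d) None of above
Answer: c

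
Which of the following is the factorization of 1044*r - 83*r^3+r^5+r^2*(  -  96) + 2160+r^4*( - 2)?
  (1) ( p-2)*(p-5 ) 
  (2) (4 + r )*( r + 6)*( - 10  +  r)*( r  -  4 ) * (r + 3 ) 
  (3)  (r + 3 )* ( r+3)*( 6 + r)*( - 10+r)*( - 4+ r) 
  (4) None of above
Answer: 3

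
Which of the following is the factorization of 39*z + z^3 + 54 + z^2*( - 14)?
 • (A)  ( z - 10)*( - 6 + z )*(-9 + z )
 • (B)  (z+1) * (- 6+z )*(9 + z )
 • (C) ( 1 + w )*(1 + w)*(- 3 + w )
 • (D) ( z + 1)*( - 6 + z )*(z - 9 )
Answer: D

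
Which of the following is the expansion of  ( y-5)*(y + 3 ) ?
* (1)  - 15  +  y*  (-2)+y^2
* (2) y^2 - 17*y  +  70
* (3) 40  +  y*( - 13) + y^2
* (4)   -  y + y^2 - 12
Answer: 1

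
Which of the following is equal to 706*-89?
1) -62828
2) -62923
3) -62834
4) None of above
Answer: 3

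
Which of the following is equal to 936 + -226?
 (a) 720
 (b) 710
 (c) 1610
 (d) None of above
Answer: b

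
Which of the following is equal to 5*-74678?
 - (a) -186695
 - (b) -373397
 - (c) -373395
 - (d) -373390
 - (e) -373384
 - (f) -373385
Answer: d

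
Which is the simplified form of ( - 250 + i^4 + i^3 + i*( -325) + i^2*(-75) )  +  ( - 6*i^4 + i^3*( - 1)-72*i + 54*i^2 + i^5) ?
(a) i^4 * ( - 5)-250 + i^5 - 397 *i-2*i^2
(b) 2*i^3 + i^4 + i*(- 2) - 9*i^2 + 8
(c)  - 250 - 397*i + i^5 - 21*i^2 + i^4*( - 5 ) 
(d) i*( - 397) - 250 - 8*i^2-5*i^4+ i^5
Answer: c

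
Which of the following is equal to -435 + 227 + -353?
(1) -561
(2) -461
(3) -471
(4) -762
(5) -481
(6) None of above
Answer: 1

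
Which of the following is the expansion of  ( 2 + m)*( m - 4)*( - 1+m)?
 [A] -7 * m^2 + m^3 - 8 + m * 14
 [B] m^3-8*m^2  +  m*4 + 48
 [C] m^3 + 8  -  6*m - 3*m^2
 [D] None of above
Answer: C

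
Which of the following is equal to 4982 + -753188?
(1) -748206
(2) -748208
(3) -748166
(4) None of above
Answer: 1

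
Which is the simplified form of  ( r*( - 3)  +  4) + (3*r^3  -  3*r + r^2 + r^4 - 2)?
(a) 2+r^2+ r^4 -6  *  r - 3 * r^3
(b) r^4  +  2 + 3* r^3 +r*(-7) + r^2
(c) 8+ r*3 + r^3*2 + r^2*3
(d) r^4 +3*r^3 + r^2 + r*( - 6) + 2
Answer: d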